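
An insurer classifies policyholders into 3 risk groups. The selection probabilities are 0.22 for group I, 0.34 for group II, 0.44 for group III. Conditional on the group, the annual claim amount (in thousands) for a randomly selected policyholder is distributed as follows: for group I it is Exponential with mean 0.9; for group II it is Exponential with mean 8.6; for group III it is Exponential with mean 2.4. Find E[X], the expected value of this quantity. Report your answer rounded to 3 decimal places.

Component means — I: 0.9; II: 8.6; III: 2.4.
E[X] = 0.22·0.9 + 0.34·8.6 + 0.44·2.4 = 4.178.

4.178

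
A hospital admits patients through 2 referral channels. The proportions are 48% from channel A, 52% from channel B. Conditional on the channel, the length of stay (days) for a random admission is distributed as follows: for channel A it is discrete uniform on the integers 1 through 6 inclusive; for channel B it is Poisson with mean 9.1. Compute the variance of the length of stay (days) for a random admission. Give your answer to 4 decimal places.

13.9595

Per component, A: μ=3.5, E[X²]=15.1667; B: μ=9.1, E[X²]=91.91.
E[X] = 0.48·3.5 + 0.52·9.1 = 6.412.
E[X²] = 0.48·15.1667 + 0.52·91.91 = 55.0732.
Var(X) = E[X²] − (E[X])² = 55.0732 − 41.1137 = 13.9595.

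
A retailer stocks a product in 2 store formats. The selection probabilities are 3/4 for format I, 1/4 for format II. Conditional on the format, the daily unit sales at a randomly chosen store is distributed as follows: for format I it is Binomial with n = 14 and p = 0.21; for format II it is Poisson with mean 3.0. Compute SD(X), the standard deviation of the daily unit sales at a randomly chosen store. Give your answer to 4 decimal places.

Per component, I: μ=2.94, E[X²]=10.9662; II: μ=3, E[X²]=12.
E[X] = 0.75·2.94 + 0.25·3 = 2.955.
E[X²] = 0.75·10.9662 + 0.25·12 = 11.2246.
Var(X) = E[X²] − (E[X])² = 11.2246 − 8.73203 = 2.49262.
SD(X) = √2.49262 = 1.5788.

1.5788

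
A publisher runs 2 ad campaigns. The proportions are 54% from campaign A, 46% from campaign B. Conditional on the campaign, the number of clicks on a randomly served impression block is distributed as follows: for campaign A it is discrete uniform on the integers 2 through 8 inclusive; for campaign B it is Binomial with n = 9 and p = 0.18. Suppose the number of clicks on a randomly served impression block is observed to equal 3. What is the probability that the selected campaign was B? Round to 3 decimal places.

0.470

Likelihoods P(X=3 | ·): A: 0.142857; B: 0.148929.
Posterior ∝ prior × likelihood. Numerator for B: 0.46·0.148929 = 0.0685074.
Normalizing constant: 0.54·0.142857 + 0.46·0.148929 = 0.14565.
P(B | observation) = 0.0685074 / 0.14565 = 0.470356.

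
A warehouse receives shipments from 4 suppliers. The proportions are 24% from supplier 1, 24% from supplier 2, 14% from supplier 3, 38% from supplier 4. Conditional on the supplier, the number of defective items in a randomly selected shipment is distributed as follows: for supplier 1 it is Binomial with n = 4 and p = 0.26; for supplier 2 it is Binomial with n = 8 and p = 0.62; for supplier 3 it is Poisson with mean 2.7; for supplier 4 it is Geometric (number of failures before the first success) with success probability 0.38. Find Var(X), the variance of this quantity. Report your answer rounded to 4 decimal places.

4.8989

Per component, 1: μ=1.04, E[X²]=1.8512; 2: μ=4.96, E[X²]=26.4864; 3: μ=2.7, E[X²]=9.99; 4: μ=1.63158, E[X²]=6.95568.
E[X] = 0.24·1.04 + 0.24·4.96 + 0.14·2.7 + 0.38·1.63158 = 2.438.
E[X²] = 0.24·1.8512 + 0.24·26.4864 + 0.14·9.99 + 0.38·6.95568 = 10.8428.
Var(X) = E[X²] − (E[X])² = 10.8428 − 5.94384 = 4.89894.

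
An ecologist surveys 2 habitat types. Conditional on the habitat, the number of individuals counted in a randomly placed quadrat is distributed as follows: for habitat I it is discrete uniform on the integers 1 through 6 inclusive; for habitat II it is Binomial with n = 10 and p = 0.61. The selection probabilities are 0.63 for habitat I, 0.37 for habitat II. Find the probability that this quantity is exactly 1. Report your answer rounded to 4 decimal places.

Conditional on each habitat, P(X = 1): I: 0.166667; II: 0.00127324.
By total probability, P(X = 1) = 0.63·0.166667 + 0.37·0.00127324 = 0.105471.

0.1055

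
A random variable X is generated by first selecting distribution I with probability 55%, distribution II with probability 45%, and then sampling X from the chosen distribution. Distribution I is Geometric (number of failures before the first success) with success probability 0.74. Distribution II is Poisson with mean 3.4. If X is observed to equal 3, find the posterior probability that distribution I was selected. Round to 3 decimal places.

0.068

Likelihoods P(X=3 | ·): I: 0.0130062; II: 0.218617.
Posterior ∝ prior × likelihood. Numerator for I: 0.55·0.0130062 = 0.00715343.
Normalizing constant: 0.55·0.0130062 + 0.45·0.218617 = 0.105531.
P(I | observation) = 0.00715343 / 0.105531 = 0.067785.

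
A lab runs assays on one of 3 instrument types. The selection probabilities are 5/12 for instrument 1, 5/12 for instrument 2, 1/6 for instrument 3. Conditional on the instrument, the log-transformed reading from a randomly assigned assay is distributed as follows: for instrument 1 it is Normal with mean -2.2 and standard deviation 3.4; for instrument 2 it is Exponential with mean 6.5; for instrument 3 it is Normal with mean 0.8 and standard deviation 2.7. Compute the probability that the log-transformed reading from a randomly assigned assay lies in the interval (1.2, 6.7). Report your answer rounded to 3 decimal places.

Conditional on each instrument, P(1.2 < X < 6.7): 1: 0.154228; 2: 0.474692; 3: 0.426675.
By total probability, P(1.2 < X < 6.7) = 0.416667·0.154228 + 0.416667·0.474692 + 0.166667·0.426675 = 0.333163.

0.333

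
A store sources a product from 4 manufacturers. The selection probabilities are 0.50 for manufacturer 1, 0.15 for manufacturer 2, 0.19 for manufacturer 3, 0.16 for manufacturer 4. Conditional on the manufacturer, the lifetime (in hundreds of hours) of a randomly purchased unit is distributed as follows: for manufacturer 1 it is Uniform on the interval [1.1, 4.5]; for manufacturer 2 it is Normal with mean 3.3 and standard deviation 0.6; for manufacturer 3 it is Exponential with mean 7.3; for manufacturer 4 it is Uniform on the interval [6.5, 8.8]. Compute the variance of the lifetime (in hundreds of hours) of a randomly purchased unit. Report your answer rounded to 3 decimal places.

15.469

Per component, 1: μ=2.8, E[X²]=8.80333; 2: μ=3.3, E[X²]=11.25; 3: μ=7.3, E[X²]=106.58; 4: μ=7.65, E[X²]=58.9633.
E[X] = 0.5·2.8 + 0.15·3.3 + 0.19·7.3 + 0.16·7.65 = 4.506.
E[X²] = 0.5·8.80333 + 0.15·11.25 + 0.19·106.58 + 0.16·58.9633 = 35.7735.
Var(X) = E[X²] − (E[X])² = 35.7735 − 20.304 = 15.4695.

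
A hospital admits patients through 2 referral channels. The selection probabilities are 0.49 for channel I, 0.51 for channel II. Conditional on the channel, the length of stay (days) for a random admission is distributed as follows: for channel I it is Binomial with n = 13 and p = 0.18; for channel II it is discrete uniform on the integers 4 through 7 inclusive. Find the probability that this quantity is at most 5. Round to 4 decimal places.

0.7360

Conditional on each channel, P(X ≤ 5): I: 0.981661; II: 0.5.
By total probability, P(X ≤ 5) = 0.49·0.981661 + 0.51·0.5 = 0.736014.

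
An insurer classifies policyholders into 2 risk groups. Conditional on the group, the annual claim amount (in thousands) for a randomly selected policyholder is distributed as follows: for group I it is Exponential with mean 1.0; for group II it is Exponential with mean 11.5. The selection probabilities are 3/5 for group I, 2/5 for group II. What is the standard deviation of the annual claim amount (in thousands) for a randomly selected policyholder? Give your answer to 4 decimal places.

8.9420

Per component, I: μ=1, E[X²]=2; II: μ=11.5, E[X²]=264.5.
E[X] = 0.6·1 + 0.4·11.5 = 5.2.
E[X²] = 0.6·2 + 0.4·264.5 = 107.
Var(X) = E[X²] − (E[X])² = 107 − 27.04 = 79.96.
SD(X) = √79.96 = 8.94204.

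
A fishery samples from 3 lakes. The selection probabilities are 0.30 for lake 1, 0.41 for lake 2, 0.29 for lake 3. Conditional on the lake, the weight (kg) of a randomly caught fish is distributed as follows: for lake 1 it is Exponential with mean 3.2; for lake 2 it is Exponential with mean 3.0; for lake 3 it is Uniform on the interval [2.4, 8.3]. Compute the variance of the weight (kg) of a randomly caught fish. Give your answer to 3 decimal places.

Per component, 1: μ=3.2, E[X²]=20.48; 2: μ=3, E[X²]=18; 3: μ=5.35, E[X²]=31.5233.
E[X] = 0.3·3.2 + 0.41·3 + 0.29·5.35 = 3.7415.
E[X²] = 0.3·20.48 + 0.41·18 + 0.29·31.5233 = 22.6658.
Var(X) = E[X²] − (E[X])² = 22.6658 − 13.9988 = 8.66694.

8.667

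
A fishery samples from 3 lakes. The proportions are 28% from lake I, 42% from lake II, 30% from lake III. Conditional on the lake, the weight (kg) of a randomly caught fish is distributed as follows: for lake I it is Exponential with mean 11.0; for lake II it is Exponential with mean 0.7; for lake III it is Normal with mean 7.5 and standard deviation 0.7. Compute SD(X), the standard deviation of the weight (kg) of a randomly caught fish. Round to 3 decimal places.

Per component, I: μ=11, E[X²]=242; II: μ=0.7, E[X²]=0.98; III: μ=7.5, E[X²]=56.74.
E[X] = 0.28·11 + 0.42·0.7 + 0.3·7.5 = 5.624.
E[X²] = 0.28·242 + 0.42·0.98 + 0.3·56.74 = 85.1936.
Var(X) = E[X²] − (E[X])² = 85.1936 − 31.6294 = 53.5642.
SD(X) = √53.5642 = 7.31876.

7.319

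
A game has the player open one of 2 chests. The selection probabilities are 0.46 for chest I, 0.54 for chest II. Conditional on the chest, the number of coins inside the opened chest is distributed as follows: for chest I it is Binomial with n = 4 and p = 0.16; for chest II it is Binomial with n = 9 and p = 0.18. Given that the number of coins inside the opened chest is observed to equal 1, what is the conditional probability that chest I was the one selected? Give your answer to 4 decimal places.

Likelihoods P(X=1 | ·): I: 0.379331; II: 0.331151.
Posterior ∝ prior × likelihood. Numerator for I: 0.46·0.379331 = 0.174492.
Normalizing constant: 0.46·0.379331 + 0.54·0.331151 = 0.353313.
P(I | observation) = 0.174492 / 0.353313 = 0.493873.

0.4939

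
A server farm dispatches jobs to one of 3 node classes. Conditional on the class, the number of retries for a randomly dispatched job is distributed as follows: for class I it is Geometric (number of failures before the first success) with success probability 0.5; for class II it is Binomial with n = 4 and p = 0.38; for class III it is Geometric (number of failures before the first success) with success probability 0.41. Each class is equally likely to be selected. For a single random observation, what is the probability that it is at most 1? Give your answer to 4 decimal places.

0.6373

Conditional on each class, P(X ≤ 1): I: 0.75; II: 0.510022; III: 0.6519.
By total probability, P(X ≤ 1) = 0.333333·0.75 + 0.333333·0.510022 + 0.333333·0.6519 = 0.637307.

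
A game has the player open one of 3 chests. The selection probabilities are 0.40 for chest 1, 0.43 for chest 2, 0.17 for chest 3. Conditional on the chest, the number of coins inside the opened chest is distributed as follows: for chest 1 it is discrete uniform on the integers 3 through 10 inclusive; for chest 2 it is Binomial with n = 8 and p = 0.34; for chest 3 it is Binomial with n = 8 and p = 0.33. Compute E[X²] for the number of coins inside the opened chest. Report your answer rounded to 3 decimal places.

For each component E[X²] = Var + (mean)², giving 1: 47.5; 2: 9.1936; 3: 8.7384.
Overall E[X²] = 0.4·47.5 + 0.43·9.1936 + 0.17·8.7384 = 24.4388.

24.439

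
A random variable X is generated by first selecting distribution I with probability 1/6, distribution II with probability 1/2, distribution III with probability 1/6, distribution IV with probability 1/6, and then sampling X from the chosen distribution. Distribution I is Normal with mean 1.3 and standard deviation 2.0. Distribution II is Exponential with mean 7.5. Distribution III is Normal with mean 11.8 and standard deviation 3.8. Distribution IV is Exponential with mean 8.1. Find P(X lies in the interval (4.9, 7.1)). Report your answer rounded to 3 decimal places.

0.106

Conditional on each component, P(4.9 < X < 7.1): I: 0.0340645; II: 0.132276; III: 0.0733715; IV: 0.129889.
By total probability, P(4.9 < X < 7.1) = 0.166667·0.0340645 + 0.5·0.132276 + 0.166667·0.0733715 + 0.166667·0.129889 = 0.105692.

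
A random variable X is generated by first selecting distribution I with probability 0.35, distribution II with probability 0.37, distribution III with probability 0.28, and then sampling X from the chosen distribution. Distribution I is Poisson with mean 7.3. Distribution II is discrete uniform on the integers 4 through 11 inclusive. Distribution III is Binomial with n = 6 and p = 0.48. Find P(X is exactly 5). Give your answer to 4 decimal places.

Conditional on each component, P(X = 5): I: 0.116703; II: 0.125; III: 0.0794988.
By total probability, P(X = 5) = 0.35·0.116703 + 0.37·0.125 + 0.28·0.0794988 = 0.109356.

0.1094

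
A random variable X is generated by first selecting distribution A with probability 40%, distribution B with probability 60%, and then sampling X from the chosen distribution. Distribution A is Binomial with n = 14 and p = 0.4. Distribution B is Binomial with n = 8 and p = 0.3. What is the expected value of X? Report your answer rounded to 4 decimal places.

3.6800

Component means — A: 5.6; B: 2.4.
E[X] = 0.4·5.6 + 0.6·2.4 = 3.68.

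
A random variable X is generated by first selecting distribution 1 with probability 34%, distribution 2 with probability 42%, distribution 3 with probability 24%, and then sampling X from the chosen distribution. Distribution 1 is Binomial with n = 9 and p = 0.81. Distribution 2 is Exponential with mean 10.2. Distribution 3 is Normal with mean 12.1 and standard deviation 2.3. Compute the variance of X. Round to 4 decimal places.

Per component, 1: μ=7.29, E[X²]=54.5292; 2: μ=10.2, E[X²]=208.08; 3: μ=12.1, E[X²]=151.7.
E[X] = 0.34·7.29 + 0.42·10.2 + 0.24·12.1 = 9.6666.
E[X²] = 0.34·54.5292 + 0.42·208.08 + 0.24·151.7 = 142.342.
Var(X) = E[X²] − (E[X])² = 142.342 − 93.4432 = 48.8984.

48.8984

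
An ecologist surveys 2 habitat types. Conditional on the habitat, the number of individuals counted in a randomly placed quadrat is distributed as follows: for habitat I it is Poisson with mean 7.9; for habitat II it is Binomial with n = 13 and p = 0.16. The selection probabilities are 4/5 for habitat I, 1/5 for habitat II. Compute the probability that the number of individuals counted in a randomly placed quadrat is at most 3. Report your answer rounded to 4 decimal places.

0.2080

Conditional on each habitat, P(X ≤ 3): I: 0.0453338; II: 0.858611.
By total probability, P(X ≤ 3) = 0.8·0.0453338 + 0.2·0.858611 = 0.207989.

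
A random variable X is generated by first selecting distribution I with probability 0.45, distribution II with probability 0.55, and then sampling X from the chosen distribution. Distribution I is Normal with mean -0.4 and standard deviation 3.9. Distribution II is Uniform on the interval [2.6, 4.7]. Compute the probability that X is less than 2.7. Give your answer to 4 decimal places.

Conditional on each component, P(X < 2.7): I: 0.786656; II: 0.047619.
By total probability, P(X < 2.7) = 0.45·0.786656 + 0.55·0.047619 = 0.380186.

0.3802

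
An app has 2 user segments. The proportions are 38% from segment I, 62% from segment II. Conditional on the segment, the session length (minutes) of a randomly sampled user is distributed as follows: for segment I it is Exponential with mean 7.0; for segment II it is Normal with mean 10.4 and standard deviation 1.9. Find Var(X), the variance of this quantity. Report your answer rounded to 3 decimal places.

23.582

Per component, I: μ=7, E[X²]=98; II: μ=10.4, E[X²]=111.77.
E[X] = 0.38·7 + 0.62·10.4 = 9.108.
E[X²] = 0.38·98 + 0.62·111.77 = 106.537.
Var(X) = E[X²] − (E[X])² = 106.537 − 82.9557 = 23.5817.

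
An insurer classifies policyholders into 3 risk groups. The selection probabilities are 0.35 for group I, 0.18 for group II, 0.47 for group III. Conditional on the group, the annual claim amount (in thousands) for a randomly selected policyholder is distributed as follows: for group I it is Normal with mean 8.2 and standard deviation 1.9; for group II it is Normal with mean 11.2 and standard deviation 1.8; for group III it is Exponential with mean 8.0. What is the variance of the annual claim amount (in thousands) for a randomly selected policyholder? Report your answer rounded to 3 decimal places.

Per component, I: μ=8.2, E[X²]=70.85; II: μ=11.2, E[X²]=128.68; III: μ=8, E[X²]=128.
E[X] = 0.35·8.2 + 0.18·11.2 + 0.47·8 = 8.646.
E[X²] = 0.35·70.85 + 0.18·128.68 + 0.47·128 = 108.12.
Var(X) = E[X²] − (E[X])² = 108.12 − 74.7533 = 33.3666.

33.367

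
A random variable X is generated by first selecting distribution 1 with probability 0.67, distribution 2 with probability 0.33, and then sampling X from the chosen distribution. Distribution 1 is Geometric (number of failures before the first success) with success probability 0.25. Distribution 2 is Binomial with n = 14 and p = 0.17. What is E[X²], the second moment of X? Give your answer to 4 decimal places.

16.5911

For each component E[X²] = Var + (mean)², giving 1: 21; 2: 7.6398.
Overall E[X²] = 0.67·21 + 0.33·7.6398 = 16.5911.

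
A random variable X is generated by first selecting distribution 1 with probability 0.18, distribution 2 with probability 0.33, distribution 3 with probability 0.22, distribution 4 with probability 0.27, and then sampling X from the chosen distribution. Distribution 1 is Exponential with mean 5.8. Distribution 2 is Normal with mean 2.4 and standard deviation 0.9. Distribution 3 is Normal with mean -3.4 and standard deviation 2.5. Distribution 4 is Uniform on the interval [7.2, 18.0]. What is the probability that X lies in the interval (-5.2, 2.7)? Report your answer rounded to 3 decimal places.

Conditional on each component, P(-5.2 < X < 2.7): 1: 0.37219; 2: 0.630559; 3: 0.756894; 4: 0.
By total probability, P(-5.2 < X < 2.7) = 0.18·0.37219 + 0.33·0.630559 + 0.22·0.756894 + 0.27·0 = 0.441595.

0.442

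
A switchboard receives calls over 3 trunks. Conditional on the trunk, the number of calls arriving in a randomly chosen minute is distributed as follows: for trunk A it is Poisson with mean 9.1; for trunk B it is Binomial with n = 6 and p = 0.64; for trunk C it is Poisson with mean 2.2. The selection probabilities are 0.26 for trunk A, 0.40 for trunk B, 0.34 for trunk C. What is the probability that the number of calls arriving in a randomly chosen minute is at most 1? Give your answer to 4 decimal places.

0.1310

Conditional on each trunk, P(X ≤ 1): A: 0.00112782; B: 0.0253958; C: 0.35457.
By total probability, P(X ≤ 1) = 0.26·0.00112782 + 0.4·0.0253958 + 0.34·0.35457 = 0.131005.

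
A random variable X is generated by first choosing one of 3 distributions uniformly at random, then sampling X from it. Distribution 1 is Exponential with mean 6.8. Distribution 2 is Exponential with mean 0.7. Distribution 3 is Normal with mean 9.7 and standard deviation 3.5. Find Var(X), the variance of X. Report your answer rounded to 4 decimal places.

33.7289

Per component, 1: μ=6.8, E[X²]=92.48; 2: μ=0.7, E[X²]=0.98; 3: μ=9.7, E[X²]=106.34.
E[X] = 0.333333·6.8 + 0.333333·0.7 + 0.333333·9.7 = 5.73333.
E[X²] = 0.333333·92.48 + 0.333333·0.98 + 0.333333·106.34 = 66.6.
Var(X) = E[X²] − (E[X])² = 66.6 − 32.8711 = 33.7289.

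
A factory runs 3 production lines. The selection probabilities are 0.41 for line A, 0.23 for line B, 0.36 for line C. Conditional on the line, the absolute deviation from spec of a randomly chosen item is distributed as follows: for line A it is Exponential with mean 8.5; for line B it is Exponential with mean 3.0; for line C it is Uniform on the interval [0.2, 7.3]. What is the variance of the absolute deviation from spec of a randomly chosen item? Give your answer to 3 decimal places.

39.434

Per component, A: μ=8.5, E[X²]=144.5; B: μ=3, E[X²]=18; C: μ=3.75, E[X²]=18.2633.
E[X] = 0.41·8.5 + 0.23·3 + 0.36·3.75 = 5.525.
E[X²] = 0.41·144.5 + 0.23·18 + 0.36·18.2633 = 69.9598.
Var(X) = E[X²] − (E[X])² = 69.9598 − 30.5256 = 39.4342.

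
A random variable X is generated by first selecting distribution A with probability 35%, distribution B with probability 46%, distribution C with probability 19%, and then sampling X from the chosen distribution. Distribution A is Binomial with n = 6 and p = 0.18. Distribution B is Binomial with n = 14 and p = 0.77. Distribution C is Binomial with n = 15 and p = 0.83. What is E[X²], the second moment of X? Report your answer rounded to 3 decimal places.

For each component E[X²] = Var + (mean)², giving A: 2.052; B: 118.688; C: 157.119.
Overall E[X²] = 0.35·2.052 + 0.46·118.688 + 0.19·157.119 = 85.1672.

85.167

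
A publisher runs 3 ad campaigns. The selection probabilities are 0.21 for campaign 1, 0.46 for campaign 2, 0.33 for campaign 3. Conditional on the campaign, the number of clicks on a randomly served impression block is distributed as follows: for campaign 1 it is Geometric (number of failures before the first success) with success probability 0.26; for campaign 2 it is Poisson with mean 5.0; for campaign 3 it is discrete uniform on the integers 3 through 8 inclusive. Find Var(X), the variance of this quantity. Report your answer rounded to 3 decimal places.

Per component, 1: μ=2.84615, E[X²]=19.0473; 2: μ=5, E[X²]=30; 3: μ=5.5, E[X²]=33.1667.
E[X] = 0.21·2.84615 + 0.46·5 + 0.33·5.5 = 4.71269.
E[X²] = 0.21·19.0473 + 0.46·30 + 0.33·33.1667 = 28.7449.
Var(X) = E[X²] − (E[X])² = 28.7449 − 22.2095 = 6.53547.

6.535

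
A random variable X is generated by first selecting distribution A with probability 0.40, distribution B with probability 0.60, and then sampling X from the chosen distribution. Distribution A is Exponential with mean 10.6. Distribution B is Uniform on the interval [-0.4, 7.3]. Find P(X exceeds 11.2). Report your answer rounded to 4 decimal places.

0.1391

Conditional on each component, P(X > 11.2): A: 0.347634; B: 0.
By total probability, P(X > 11.2) = 0.4·0.347634 + 0.6·0 = 0.139054.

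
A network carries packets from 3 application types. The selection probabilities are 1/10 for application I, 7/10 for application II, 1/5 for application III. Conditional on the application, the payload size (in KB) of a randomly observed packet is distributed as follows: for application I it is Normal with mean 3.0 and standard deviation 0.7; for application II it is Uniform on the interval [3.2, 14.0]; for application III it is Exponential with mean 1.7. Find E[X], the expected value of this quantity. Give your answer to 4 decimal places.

Component means — I: 3; II: 8.6; III: 1.7.
E[X] = 0.1·3 + 0.7·8.6 + 0.2·1.7 = 6.66.

6.6600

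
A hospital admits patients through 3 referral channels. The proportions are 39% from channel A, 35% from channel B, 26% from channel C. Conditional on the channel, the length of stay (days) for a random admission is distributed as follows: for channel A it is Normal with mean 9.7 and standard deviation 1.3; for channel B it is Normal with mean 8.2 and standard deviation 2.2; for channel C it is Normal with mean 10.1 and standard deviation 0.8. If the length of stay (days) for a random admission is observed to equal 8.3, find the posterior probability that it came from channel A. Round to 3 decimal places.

0.476

Likelihoods f(8.3 | ·): A: 0.171841; B: 0.18115; C: 0.0396746.
Posterior ∝ prior × likelihood. Numerator for A: 0.39·0.171841 = 0.0670181.
Normalizing constant: 0.39·0.171841 + 0.35·0.18115 + 0.26·0.0396746 = 0.140736.
P(A | observation) = 0.0670181 / 0.140736 = 0.476197.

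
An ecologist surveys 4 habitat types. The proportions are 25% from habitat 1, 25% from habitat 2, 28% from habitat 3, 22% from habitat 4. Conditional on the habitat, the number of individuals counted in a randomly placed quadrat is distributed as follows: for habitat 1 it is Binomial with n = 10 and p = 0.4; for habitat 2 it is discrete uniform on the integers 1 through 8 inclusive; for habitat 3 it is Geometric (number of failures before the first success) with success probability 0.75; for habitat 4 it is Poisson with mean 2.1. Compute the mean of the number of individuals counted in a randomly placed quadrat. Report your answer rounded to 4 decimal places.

Component means — 1: 4; 2: 4.5; 3: 0.333333; 4: 2.1.
E[X] = 0.25·4 + 0.25·4.5 + 0.28·0.333333 + 0.22·2.1 = 2.68033.

2.6803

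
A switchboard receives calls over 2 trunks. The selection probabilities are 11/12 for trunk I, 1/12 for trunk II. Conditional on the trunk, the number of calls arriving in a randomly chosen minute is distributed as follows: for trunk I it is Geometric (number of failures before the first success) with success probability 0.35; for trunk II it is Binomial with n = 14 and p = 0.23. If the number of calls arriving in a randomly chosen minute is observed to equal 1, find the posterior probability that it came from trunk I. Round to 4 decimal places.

0.9587

Likelihoods P(X=1 | ·): I: 0.2275; II: 0.107705.
Posterior ∝ prior × likelihood. Numerator for I: 0.916667·0.2275 = 0.208542.
Normalizing constant: 0.916667·0.2275 + 0.0833333·0.107705 = 0.217517.
P(I | observation) = 0.208542 / 0.217517 = 0.958737.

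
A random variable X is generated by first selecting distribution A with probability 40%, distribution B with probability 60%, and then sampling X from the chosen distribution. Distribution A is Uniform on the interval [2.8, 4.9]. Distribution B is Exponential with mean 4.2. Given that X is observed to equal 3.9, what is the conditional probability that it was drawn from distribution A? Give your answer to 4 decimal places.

0.7714

Likelihoods f(3.9 | ·): A: 0.47619; B: 0.0940757.
Posterior ∝ prior × likelihood. Numerator for A: 0.4·0.47619 = 0.190476.
Normalizing constant: 0.4·0.47619 + 0.6·0.0940757 = 0.246922.
P(A | observation) = 0.190476 / 0.246922 = 0.771404.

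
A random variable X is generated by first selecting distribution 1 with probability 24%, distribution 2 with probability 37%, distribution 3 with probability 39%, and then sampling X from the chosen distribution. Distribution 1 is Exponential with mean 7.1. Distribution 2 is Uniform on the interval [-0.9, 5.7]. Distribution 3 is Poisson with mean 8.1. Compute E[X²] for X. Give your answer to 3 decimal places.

56.418

For each component E[X²] = Var + (mean)², giving 1: 100.82; 2: 9.39; 3: 73.71.
Overall E[X²] = 0.24·100.82 + 0.37·9.39 + 0.39·73.71 = 56.418.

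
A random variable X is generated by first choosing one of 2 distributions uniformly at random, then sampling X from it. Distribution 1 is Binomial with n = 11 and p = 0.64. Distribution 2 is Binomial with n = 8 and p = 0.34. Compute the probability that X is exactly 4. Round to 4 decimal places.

Conditional on each component, P(X = 4): 1: 0.0433862; 2: 0.177496.
By total probability, P(X = 4) = 0.5·0.0433862 + 0.5·0.177496 = 0.110441.

0.1104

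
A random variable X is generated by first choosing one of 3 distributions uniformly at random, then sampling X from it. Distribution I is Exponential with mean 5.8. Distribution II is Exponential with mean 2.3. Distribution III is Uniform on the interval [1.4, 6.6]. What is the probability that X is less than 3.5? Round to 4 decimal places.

0.5462

Conditional on each component, P(X < 3.5): I: 0.453078; II: 0.781668; III: 0.403846.
By total probability, P(X < 3.5) = 0.333333·0.453078 + 0.333333·0.781668 + 0.333333·0.403846 = 0.546197.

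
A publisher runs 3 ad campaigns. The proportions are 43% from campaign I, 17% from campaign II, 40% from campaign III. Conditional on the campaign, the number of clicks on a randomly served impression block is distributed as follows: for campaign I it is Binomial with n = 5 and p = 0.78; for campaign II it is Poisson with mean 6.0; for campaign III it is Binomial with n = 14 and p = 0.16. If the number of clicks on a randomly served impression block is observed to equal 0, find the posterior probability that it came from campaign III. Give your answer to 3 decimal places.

Likelihoods P(X=0 | ·): I: 0.000515363; II: 0.00247875; III: 0.0870783.
Posterior ∝ prior × likelihood. Numerator for III: 0.4·0.0870783 = 0.0348313.
Normalizing constant: 0.43·0.000515363 + 0.17·0.00247875 + 0.4·0.0870783 = 0.0354743.
P(III | observation) = 0.0348313 / 0.0354743 = 0.981874.

0.982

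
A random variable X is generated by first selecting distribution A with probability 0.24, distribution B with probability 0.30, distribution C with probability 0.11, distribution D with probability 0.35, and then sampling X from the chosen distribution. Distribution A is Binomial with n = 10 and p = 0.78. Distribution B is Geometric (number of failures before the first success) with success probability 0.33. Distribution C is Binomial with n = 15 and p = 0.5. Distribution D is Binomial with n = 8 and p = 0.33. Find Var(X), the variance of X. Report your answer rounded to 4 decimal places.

9.8606

Per component, A: μ=7.8, E[X²]=62.556; B: μ=2.0303, E[X²]=10.2746; C: μ=7.5, E[X²]=60; D: μ=2.64, E[X²]=8.7384.
E[X] = 0.24·7.8 + 0.3·2.0303 + 0.11·7.5 + 0.35·2.64 = 4.23009.
E[X²] = 0.24·62.556 + 0.3·10.2746 + 0.11·60 + 0.35·8.7384 = 27.7542.
Var(X) = E[X²] − (E[X])² = 27.7542 − 17.8937 = 9.86058.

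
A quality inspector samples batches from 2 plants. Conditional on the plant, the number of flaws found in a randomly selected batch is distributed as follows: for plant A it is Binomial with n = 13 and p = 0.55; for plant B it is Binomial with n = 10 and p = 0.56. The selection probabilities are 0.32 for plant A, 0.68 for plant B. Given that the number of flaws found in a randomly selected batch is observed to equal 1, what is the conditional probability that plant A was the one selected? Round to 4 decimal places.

0.0628

Likelihoods P(X=1 | ·): A: 0.000493011; B: 0.00346148.
Posterior ∝ prior × likelihood. Numerator for A: 0.32·0.000493011 = 0.000157763.
Normalizing constant: 0.32·0.000493011 + 0.68·0.00346148 = 0.00251157.
P(A | observation) = 0.000157763 / 0.00251157 = 0.0628146.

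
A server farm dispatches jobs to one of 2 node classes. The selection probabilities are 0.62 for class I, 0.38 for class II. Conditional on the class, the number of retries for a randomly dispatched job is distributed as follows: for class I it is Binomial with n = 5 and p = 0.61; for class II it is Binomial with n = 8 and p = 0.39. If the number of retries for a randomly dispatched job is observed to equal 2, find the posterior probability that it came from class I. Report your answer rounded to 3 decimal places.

Likelihoods P(X=2 | ·): I: 0.220726; II: 0.219415.
Posterior ∝ prior × likelihood. Numerator for I: 0.62·0.220726 = 0.13685.
Normalizing constant: 0.62·0.220726 + 0.38·0.219415 = 0.220228.
P(I | observation) = 0.13685 / 0.220228 = 0.621403.

0.621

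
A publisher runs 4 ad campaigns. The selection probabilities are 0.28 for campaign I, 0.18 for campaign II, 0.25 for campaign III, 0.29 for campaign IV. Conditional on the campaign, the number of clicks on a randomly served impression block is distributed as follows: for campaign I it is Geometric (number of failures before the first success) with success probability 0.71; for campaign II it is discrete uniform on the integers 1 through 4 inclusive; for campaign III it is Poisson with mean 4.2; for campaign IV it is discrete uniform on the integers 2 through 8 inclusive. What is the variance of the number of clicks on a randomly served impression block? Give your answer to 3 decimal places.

Per component, I: μ=0.408451, E[X²]=0.742115; II: μ=2.5, E[X²]=7.5; III: μ=4.2, E[X²]=21.84; IV: μ=5, E[X²]=29.
E[X] = 0.28·0.408451 + 0.18·2.5 + 0.25·4.2 + 0.29·5 = 3.06437.
E[X²] = 0.28·0.742115 + 0.18·7.5 + 0.25·21.84 + 0.29·29 = 15.4278.
Var(X) = E[X²] − (E[X])² = 15.4278 − 9.39034 = 6.03745.

6.037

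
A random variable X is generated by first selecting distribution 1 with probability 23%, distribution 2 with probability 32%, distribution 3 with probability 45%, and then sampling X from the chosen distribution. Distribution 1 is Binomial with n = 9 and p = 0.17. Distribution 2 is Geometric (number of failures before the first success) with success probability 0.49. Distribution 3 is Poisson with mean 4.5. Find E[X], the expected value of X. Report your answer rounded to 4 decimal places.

2.7100

Component means — 1: 1.53; 2: 1.04082; 3: 4.5.
E[X] = 0.23·1.53 + 0.32·1.04082 + 0.45·4.5 = 2.70996.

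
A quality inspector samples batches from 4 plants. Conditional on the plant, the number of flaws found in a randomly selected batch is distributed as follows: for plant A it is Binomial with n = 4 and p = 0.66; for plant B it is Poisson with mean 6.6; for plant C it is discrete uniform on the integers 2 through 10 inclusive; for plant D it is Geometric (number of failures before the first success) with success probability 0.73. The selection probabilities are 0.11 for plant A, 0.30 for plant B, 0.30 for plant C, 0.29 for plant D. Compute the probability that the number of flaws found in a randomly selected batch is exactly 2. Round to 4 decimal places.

0.0909

Conditional on each plant, P(X = 2): A: 0.302132; B: 0.0296288; C: 0.111111; D: 0.053217.
By total probability, P(X = 2) = 0.11·0.302132 + 0.3·0.0296288 + 0.3·0.111111 + 0.29·0.053217 = 0.0908894.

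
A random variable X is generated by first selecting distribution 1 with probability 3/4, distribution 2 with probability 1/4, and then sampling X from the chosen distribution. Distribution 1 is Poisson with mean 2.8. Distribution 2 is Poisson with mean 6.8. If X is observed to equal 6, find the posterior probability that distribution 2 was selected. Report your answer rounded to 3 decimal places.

0.556

Likelihoods P(X=6 | ·): 1: 0.0406997; 2: 0.152939.
Posterior ∝ prior × likelihood. Numerator for 2: 0.25·0.152939 = 0.0382348.
Normalizing constant: 0.75·0.0406997 + 0.25·0.152939 = 0.0687595.
P(2 | observation) = 0.0382348 / 0.0687595 = 0.556065.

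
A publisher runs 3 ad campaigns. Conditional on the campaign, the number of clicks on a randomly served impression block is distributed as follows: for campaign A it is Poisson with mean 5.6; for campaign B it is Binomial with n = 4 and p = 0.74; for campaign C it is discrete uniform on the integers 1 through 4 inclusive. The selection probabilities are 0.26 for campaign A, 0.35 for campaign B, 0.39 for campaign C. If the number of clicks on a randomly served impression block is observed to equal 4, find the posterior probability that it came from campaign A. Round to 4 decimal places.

0.1629

Likelihoods P(X=4 | ·): A: 0.151528; B: 0.299866; C: 0.25.
Posterior ∝ prior × likelihood. Numerator for A: 0.26·0.151528 = 0.0393972.
Normalizing constant: 0.26·0.151528 + 0.35·0.299866 + 0.39·0.25 = 0.24185.
P(A | observation) = 0.0393972 / 0.24185 = 0.162899.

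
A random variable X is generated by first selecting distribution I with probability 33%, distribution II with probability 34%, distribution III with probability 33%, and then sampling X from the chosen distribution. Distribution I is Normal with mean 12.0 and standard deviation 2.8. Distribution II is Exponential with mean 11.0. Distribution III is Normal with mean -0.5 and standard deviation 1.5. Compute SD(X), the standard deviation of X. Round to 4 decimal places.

8.7428

Per component, I: μ=12, E[X²]=151.84; II: μ=11, E[X²]=242; III: μ=-0.5, E[X²]=2.5.
E[X] = 0.33·12 + 0.34·11 + 0.33·-0.5 = 7.535.
E[X²] = 0.33·151.84 + 0.34·242 + 0.33·2.5 = 133.212.
Var(X) = E[X²] − (E[X])² = 133.212 − 56.7762 = 76.436.
SD(X) = √76.436 = 8.74277.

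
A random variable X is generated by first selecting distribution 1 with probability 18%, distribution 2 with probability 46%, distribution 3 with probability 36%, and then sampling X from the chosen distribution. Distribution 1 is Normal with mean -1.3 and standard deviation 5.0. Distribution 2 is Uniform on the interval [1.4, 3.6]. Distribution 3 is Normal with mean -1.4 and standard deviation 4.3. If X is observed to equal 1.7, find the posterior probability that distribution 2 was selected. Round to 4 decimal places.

Likelihoods f(1.7 | ·): 1: 0.0666449; 2: 0.454545; 3: 0.0715454.
Posterior ∝ prior × likelihood. Numerator for 2: 0.46·0.454545 = 0.209091.
Normalizing constant: 0.18·0.0666449 + 0.46·0.454545 + 0.36·0.0715454 = 0.246843.
P(2 | observation) = 0.209091 / 0.246843 = 0.847059.

0.8471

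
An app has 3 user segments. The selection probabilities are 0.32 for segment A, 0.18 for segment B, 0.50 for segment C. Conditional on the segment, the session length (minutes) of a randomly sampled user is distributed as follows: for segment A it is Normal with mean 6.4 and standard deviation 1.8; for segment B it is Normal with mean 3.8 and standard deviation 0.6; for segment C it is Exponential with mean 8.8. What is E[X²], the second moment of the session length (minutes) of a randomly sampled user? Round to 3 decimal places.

For each component E[X²] = Var + (mean)², giving A: 44.2; B: 14.8; C: 154.88.
Overall E[X²] = 0.32·44.2 + 0.18·14.8 + 0.5·154.88 = 94.248.

94.248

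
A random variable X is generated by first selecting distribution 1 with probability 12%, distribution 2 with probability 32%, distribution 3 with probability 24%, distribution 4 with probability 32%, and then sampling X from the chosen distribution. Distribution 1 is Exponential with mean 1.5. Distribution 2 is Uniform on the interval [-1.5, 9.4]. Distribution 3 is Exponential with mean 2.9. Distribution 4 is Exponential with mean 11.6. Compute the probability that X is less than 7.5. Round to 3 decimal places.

0.758

Conditional on each component, P(X < 7.5): 1: 0.993262; 2: 0.825688; 3: 0.924695; 4: 0.476151.
By total probability, P(X < 7.5) = 0.12·0.993262 + 0.32·0.825688 + 0.24·0.924695 + 0.32·0.476151 = 0.757707.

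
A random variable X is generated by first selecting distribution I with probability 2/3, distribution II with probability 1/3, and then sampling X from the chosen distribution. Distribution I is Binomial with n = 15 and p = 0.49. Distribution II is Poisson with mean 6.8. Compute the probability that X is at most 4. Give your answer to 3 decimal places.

Conditional on each component, P(X ≤ 4): I: 0.0689623; II: 0.192031.
By total probability, P(X ≤ 4) = 0.666667·0.0689623 + 0.333333·0.192031 = 0.109985.

0.110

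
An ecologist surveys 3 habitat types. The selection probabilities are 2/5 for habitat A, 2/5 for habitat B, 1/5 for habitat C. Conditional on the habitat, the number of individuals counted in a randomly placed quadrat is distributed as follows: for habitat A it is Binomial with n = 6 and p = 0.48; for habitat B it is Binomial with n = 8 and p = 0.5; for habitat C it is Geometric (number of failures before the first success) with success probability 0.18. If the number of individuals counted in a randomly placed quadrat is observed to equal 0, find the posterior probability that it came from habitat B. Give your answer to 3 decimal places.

Likelihoods P(X=0 | ·): A: 0.0197706; B: 0.00390625; C: 0.18.
Posterior ∝ prior × likelihood. Numerator for B: 0.4·0.00390625 = 0.0015625.
Normalizing constant: 0.4·0.0197706 + 0.4·0.00390625 + 0.2·0.18 = 0.0454707.
P(B | observation) = 0.0015625 / 0.0454707 = 0.0343628.

0.034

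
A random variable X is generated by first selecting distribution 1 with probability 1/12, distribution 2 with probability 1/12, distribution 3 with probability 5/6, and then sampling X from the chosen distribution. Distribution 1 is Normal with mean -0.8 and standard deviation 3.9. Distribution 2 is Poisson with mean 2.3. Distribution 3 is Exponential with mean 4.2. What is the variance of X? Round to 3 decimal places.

Per component, 1: μ=-0.8, E[X²]=15.85; 2: μ=2.3, E[X²]=7.59; 3: μ=4.2, E[X²]=35.28.
E[X] = 0.0833333·-0.8 + 0.0833333·2.3 + 0.833333·4.2 = 3.625.
E[X²] = 0.0833333·15.85 + 0.0833333·7.59 + 0.833333·35.28 = 31.3533.
Var(X) = E[X²] − (E[X])² = 31.3533 − 13.1406 = 18.2127.

18.213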